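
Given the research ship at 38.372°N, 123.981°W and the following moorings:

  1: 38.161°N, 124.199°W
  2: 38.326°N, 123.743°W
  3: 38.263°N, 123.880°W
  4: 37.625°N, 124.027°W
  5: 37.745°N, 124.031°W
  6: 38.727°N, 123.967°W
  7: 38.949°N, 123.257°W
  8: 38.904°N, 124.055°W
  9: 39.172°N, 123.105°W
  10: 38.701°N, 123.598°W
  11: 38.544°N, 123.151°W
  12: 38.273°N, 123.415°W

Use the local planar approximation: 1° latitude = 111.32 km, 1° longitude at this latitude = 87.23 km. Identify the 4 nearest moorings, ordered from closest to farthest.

Distances from 38.372°N, 123.981°W:
1: √((-0.211·111.32)² + (-0.218·87.23)²) = √(551.71057 + 361.61358) = 30.221 km
2: √((-0.046·111.32)² + (0.238·87.23)²) = √(26.22177 + 431.00833) = 21.383 km
3: √((-0.109·111.32)² + (0.101·87.23)²) = √(147.23104 + 77.62015) = 14.995 km
4: √((-0.747·111.32)² + (-0.046·87.23)²) = √(6914.92699 + 16.10080) = 83.253 km
5: √((-0.627·111.32)² + (-0.050·87.23)²) = √(4871.71055 + 19.02268) = 69.934 km
6: √((0.355·111.32)² + (0.014·87.23)²) = √(1561.71975 + 1.49138) = 39.537 km
7: √((0.577·111.32)² + (0.724·87.23)²) = √(4125.70358 + 3988.49340) = 90.079 km
8: √((0.532·111.32)² + (-0.074·87.23)²) = √(3507.27371 + 41.66728) = 59.573 km
9: √((0.800·111.32)² + (0.876·87.23)²) = √(7930.97114 + 5839.01993) = 117.346 km
10: √((0.329·111.32)² + (0.383·87.23)²) = √(1341.33789 + 1116.16729) = 49.573 km
11: √((0.172·111.32)² + (0.830·87.23)²) = √(366.60914 + 5241.89032) = 74.890 km
12: √((-0.099·111.32)² + (0.566·87.23)²) = √(121.45539 + 2437.61216) = 50.587 km
Sorted: 3 (14.995 km) < 2 (21.383 km) < 1 (30.221 km) < 6 (39.537 km) < 10 (49.573 km) < 12 (50.587 km) < …

3, 2, 1, 6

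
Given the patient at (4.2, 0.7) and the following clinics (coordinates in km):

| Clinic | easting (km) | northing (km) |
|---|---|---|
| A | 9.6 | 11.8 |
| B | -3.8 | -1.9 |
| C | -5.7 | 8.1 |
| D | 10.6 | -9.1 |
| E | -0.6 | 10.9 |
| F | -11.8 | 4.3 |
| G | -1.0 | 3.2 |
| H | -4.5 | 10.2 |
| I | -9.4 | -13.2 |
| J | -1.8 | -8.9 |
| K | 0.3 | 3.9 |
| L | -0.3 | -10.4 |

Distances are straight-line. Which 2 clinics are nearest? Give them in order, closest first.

K, G

Distances from (4.2, 0.7):
A: √((5.4)² + (11.1)²) = √(29.1600 + 123.2100) = 12.34 km
B: √((-8.0)² + (-2.6)²) = √(64.0000 + 6.7600) = 8.41 km
C: √((-9.9)² + (7.4)²) = √(98.0100 + 54.7600) = 12.36 km
D: √((6.4)² + (-9.8)²) = √(40.9600 + 96.0400) = 11.70 km
E: √((-4.8)² + (10.2)²) = √(23.0400 + 104.0400) = 11.27 km
F: √((-16.0)² + (3.6)²) = √(256.0000 + 12.9600) = 16.40 km
G: √((-5.2)² + (2.5)²) = √(27.0400 + 6.2500) = 5.77 km
H: √((-8.7)² + (9.5)²) = √(75.6900 + 90.2500) = 12.88 km
I: √((-13.6)² + (-13.9)²) = √(184.9600 + 193.2100) = 19.45 km
J: √((-6.0)² + (-9.6)²) = √(36.0000 + 92.1600) = 11.32 km
K: √((-3.9)² + (3.2)²) = √(15.2100 + 10.2400) = 5.04 km
L: √((-4.5)² + (-11.1)²) = √(20.2500 + 123.2100) = 11.98 km
Sorted: K (5.04 km) < G (5.77 km) < B (8.41 km) < E (11.27 km) < …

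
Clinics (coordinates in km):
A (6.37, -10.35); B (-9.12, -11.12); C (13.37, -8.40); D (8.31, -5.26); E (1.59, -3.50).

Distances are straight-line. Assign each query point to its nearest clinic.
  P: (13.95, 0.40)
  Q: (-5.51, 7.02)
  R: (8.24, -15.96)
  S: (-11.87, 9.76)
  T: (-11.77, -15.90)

P→D; Q→E; R→A; S→E; T→B

P at (13.95, 0.40):
  A: √((-7.58)² + (-10.75)²) = √(57.4564 + 115.5625) = 13.15 km
  B: √((-23.07)² + (-11.52)²) = √(532.2249 + 132.7104) = 25.79 km
  C: √((-0.58)² + (-8.80)²) = √(0.3364 + 77.4400) = 8.82 km
  D: √((-5.64)² + (-5.66)²) = √(31.8096 + 32.0356) = 7.99 km
  E: √((-12.36)² + (-3.90)²) = √(152.7696 + 15.2100) = 12.96 km
  → nearest: D (7.99 km)
Q at (-5.51, 7.02):
  A: √((11.88)² + (-17.37)²) = √(141.1344 + 301.7169) = 21.04 km
  B: √((-3.61)² + (-18.14)²) = √(13.0321 + 329.0596) = 18.50 km
  C: √((18.88)² + (-15.42)²) = √(356.4544 + 237.7764) = 24.38 km
  D: √((13.82)² + (-12.28)²) = √(190.9924 + 150.7984) = 18.49 km
  E: √((7.10)² + (-10.52)²) = √(50.4100 + 110.6704) = 12.69 km
  → nearest: E (12.69 km)
R at (8.24, -15.96):
  A: √((-1.87)² + (5.61)²) = √(3.4969 + 31.4721) = 5.91 km
  B: √((-17.36)² + (4.84)²) = √(301.3696 + 23.4256) = 18.02 km
  C: √((5.13)² + (7.56)²) = √(26.3169 + 57.1536) = 9.14 km
  D: √((0.07)² + (10.70)²) = √(0.0049 + 114.4900) = 10.70 km
  E: √((-6.65)² + (12.46)²) = √(44.2225 + 155.2516) = 14.12 km
  → nearest: A (5.91 km)
S at (-11.87, 9.76):
  A: √((18.24)² + (-20.11)²) = √(332.6976 + 404.4121) = 27.15 km
  B: √((2.75)² + (-20.88)²) = √(7.5625 + 435.9744) = 21.06 km
  C: √((25.24)² + (-18.16)²) = √(637.0576 + 329.7856) = 31.09 km
  D: √((20.18)² + (-15.02)²) = √(407.2324 + 225.6004) = 25.16 km
  E: √((13.46)² + (-13.26)²) = √(181.1716 + 175.8276) = 18.89 km
  → nearest: E (18.89 km)
T at (-11.77, -15.90):
  A: √((18.14)² + (5.55)²) = √(329.0596 + 30.8025) = 18.97 km
  B: √((2.65)² + (4.78)²) = √(7.0225 + 22.8484) = 5.47 km
  C: √((25.14)² + (7.50)²) = √(632.0196 + 56.2500) = 26.23 km
  D: √((20.08)² + (10.64)²) = √(403.2064 + 113.2096) = 22.72 km
  E: √((13.36)² + (12.40)²) = √(178.4896 + 153.7600) = 18.23 km
  → nearest: B (5.47 km)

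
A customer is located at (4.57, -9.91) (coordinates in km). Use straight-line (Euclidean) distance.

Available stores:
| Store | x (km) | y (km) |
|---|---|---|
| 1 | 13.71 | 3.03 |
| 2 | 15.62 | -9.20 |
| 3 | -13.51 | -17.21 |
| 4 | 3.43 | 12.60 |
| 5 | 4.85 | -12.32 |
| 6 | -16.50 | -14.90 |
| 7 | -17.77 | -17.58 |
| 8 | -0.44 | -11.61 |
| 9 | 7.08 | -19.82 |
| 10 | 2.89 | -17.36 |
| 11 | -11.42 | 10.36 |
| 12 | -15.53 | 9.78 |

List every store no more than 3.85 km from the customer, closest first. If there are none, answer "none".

Distances from (4.57, -9.91):
1: √((9.14)² + (12.94)²) = √(83.5396 + 167.4436) = 15.84 km
2: √((11.05)² + (0.71)²) = √(122.1025 + 0.5041) = 11.07 km
3: √((-18.08)² + (-7.30)²) = √(326.8864 + 53.2900) = 19.50 km
4: √((-1.14)² + (22.51)²) = √(1.2996 + 506.7001) = 22.54 km
5: √((0.28)² + (-2.41)²) = √(0.0784 + 5.8081) = 2.43 km
6: √((-21.07)² + (-4.99)²) = √(443.9449 + 24.9001) = 21.65 km
7: √((-22.34)² + (-7.67)²) = √(499.0756 + 58.8289) = 23.62 km
8: √((-5.01)² + (-1.70)²) = √(25.1001 + 2.8900) = 5.29 km
9: √((2.51)² + (-9.91)²) = √(6.3001 + 98.2081) = 10.22 km
10: √((-1.68)² + (-7.45)²) = √(2.8224 + 55.5025) = 7.64 km
11: √((-15.99)² + (20.27)²) = √(255.6801 + 410.8729) = 25.82 km
12: √((-20.10)² + (19.69)²) = √(404.0100 + 387.6961) = 28.14 km
Threshold 3.85 km: 5 (2.43 km) is within range.

5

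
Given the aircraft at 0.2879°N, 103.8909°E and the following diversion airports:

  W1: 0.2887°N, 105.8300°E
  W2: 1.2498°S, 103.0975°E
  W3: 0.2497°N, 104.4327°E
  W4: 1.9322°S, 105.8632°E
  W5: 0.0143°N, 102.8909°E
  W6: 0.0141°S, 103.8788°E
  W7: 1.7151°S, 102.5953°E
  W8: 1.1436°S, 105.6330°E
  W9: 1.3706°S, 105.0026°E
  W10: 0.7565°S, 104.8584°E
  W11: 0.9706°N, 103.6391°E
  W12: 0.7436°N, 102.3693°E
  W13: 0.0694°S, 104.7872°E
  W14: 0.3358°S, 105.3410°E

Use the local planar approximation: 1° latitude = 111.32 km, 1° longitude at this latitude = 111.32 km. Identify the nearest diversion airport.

W6

Distances from 0.2879°N, 103.8909°E:
W1: 215.8606 km
W2: 192.6191 km
W3: 60.4629 km
W4: 330.5813 km
W5: 115.4114 km
W6: 33.6456 km
W7: 265.5533 km
W8: 251.0039 km
W9: 222.2640 km
W10: 158.4826 km
W11: 81.0026 km
W12: 176.8177 km
W13: 107.4118 km
W14: 175.7232 km
Minimum: W6 at 33.6456 km.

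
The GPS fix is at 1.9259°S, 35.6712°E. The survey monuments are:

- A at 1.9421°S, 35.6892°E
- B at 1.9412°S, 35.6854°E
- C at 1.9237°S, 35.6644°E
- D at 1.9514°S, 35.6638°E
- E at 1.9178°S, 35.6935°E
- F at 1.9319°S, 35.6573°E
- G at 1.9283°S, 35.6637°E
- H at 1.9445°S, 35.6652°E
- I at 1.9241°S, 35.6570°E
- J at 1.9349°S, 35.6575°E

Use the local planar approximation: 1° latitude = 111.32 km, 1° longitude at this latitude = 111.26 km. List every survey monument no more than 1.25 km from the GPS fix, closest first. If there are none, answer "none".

C, G

Distances from 1.9259°S, 35.6712°E:
A: √((-0.0162·111.32)² + (0.0180·111.26)²) = √(3.252194 + 4.010727) = 2.6950 km
B: √((-0.0153·111.32)² + (0.0142·111.26)²) = √(2.900877 + 2.496059) = 2.3231 km
C: √((0.0022·111.32)² + (-0.0068·111.26)²) = √(0.059978 + 0.572395) = 0.7952 km
D: √((-0.0255·111.32)² + (-0.0074·111.26)²) = √(8.057991 + 0.677862) = 2.9556 km
E: √((0.0081·111.32)² + (0.0223·111.26)²) = √(0.813048 + 6.155847) = 2.6399 km
F: √((-0.0060·111.32)² + (-0.0139·111.26)²) = √(0.446117 + 2.391706) = 1.6846 km
G: √((-0.0024·111.32)² + (-0.0075·111.26)²) = √(0.071379 + 0.696307) = 0.8762 km
H: √((-0.0186·111.32)² + (-0.0060·111.26)²) = √(4.287186 + 0.445636) = 2.1755 km
I: √((0.0018·111.32)² + (-0.0142·111.26)²) = √(0.040151 + 2.496059) = 1.5925 km
J: √((-0.0090·111.32)² + (-0.0137·111.26)²) = √(1.003764 + 2.323375) = 1.8240 km
Threshold 1.25 km: C (0.7952 km), G (0.8762 km) are within range.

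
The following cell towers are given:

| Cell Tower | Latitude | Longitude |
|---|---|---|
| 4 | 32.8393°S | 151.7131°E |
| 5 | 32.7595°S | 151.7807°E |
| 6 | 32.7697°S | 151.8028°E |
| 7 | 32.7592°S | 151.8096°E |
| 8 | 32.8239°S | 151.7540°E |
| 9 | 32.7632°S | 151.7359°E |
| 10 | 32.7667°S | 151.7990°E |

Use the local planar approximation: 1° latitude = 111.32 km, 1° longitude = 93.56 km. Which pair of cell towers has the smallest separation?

6 and 10

Pairwise distances:
4–5: 10.9048 km
4–6: 11.4219 km
4–7: 12.6895 km
4–8: 4.1931 km
4–9: 8.7359 km
4–10: 11.3976 km
5–6: 2.3589 km
5–7: 2.7041 km
5–8: 7.5918 km
5–9: 4.2117 km
5–10: 1.8905 km
6–7: 1.3308 km
6–8: 7.5663 km
6–9: 6.3008 km
6–10: 0.4878 km
7–8: 8.8845 km
7–9: 6.9097 km
7–10: 1.2964 km
8–9: 6.9661 km
8–10: 7.6335 km
9–10: 5.9165 km
Closest pair: 6–10 at 0.4878 km.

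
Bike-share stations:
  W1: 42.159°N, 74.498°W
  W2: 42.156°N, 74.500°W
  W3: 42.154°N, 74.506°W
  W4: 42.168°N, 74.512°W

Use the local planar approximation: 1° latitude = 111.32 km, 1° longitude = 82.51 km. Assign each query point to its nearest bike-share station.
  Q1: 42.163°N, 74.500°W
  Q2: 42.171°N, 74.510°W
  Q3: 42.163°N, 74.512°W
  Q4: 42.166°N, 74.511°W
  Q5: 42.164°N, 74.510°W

Q1 at 42.163°N, 74.500°W:
  W1: 0.474875 km
  W2: 0.779240 km
  W3: 1.117519 km
  W4: 1.135844 km
  → nearest: W1 (0.474875 km)
Q2 at 42.171°N, 74.510°W:
  W1: 1.662771 km
  W2: 1.862531 km
  W3: 1.921004 km
  W4: 0.372506 km
  → nearest: W4 (0.372506 km)
Q3 at 42.163°N, 74.512°W:
  W1: 1.237991 km
  W2: 1.259981 km
  W3: 1.117519 km
  W4: 0.556600 km
  → nearest: W4 (0.556600 km)
Q4 at 42.166°N, 74.511°W:
  W1: 1.325802 km
  W2: 1.436304 km
  W3: 1.398094 km
  W4: 0.237437 km
  → nearest: W4 (0.237437 km)
Q5 at 42.164°N, 74.510°W:
  W1: 1.135844 km
  W2: 1.214038 km
  W3: 1.161095 km
  W4: 0.474875 km
  → nearest: W4 (0.474875 km)

Q1→W1; Q2→W4; Q3→W4; Q4→W4; Q5→W4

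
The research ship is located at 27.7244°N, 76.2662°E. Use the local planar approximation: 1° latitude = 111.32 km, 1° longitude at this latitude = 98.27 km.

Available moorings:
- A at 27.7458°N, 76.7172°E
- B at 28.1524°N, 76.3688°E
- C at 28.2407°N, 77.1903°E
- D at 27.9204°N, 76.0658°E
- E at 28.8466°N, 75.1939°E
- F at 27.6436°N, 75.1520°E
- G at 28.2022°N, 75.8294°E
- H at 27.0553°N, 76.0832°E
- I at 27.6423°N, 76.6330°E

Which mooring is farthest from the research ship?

E

Distances from 27.7244°N, 76.2662°E:
A: √((0.0214·111.32)² + (0.4510·98.27)²) = √(5.675106 + 1964.242013) = 44.3837 km
B: √((0.4280·111.32)² + (0.1026·98.27)²) = √(2270.042213 + 101.656847) = 48.7001 km
C: √((0.5163·111.32)² + (0.9241·98.27)²) = √(3303.319989 + 8246.693479) = 107.4710 km
D: √((0.1960·111.32)² + (-0.2004·98.27)²) = √(476.056542 + 387.826380) = 29.3919 km
E: √((1.1222·111.32)² + (-1.0723·98.27)²) = √(15605.831882 + 11103.873976) = 163.4310 km
F: √((-0.0808·111.32)² + (-1.1142·98.27)²) = √(80.903837 + 11988.593103) = 109.8613 km
G: √((0.4778·111.32)² + (-0.4368·98.27)²) = √(2829.037382 + 1842.498621) = 68.3486 km
H: √((-0.6691·111.32)² + (-0.1830·98.27)²) = √(5547.897837 + 323.403035) = 76.6244 km
I: √((-0.0821·111.32)² + (0.3668·98.27)²) = √(83.528121 + 1299.273456) = 37.1860 km
Maximum: E at 163.4310 km.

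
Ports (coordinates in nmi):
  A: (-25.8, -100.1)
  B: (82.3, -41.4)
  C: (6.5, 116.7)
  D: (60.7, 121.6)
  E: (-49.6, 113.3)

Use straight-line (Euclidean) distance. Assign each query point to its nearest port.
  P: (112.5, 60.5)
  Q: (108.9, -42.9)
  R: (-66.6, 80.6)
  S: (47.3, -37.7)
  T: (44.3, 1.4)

P at (112.5, 60.5):
  A: √((-138.3)² + (-160.6)²) = √(19126.8900 + 25792.3600) = 211.94 nmi
  B: √((-30.2)² + (-101.9)²) = √(912.0400 + 10383.6100) = 106.28 nmi
  C: √((-106.0)² + (56.2)²) = √(11236.0000 + 3158.4400) = 119.98 nmi
  D: √((-51.8)² + (61.1)²) = √(2683.2400 + 3733.2100) = 80.10 nmi
  E: √((-162.1)² + (52.8)²) = √(26276.4100 + 2787.8400) = 170.48 nmi
  → nearest: D (80.10 nmi)
Q at (108.9, -42.9):
  A: √((-134.7)² + (-57.2)²) = √(18144.0900 + 3271.8400) = 146.34 nmi
  B: √((-26.6)² + (1.5)²) = √(707.5600 + 2.2500) = 26.64 nmi
  C: √((-102.4)² + (159.6)²) = √(10485.7600 + 25472.1600) = 189.63 nmi
  D: √((-48.2)² + (164.5)²) = √(2323.2400 + 27060.2500) = 171.42 nmi
  E: √((-158.5)² + (156.2)²) = √(25122.2500 + 24398.4400) = 222.53 nmi
  → nearest: B (26.64 nmi)
R at (-66.6, 80.6):
  A: √((40.8)² + (-180.7)²) = √(1664.6400 + 32652.4900) = 185.25 nmi
  B: √((148.9)² + (-122.0)²) = √(22171.2100 + 14884.0000) = 192.50 nmi
  C: √((73.1)² + (36.1)²) = √(5343.6100 + 1303.2100) = 81.53 nmi
  D: √((127.3)² + (41.0)²) = √(16205.2900 + 1681.0000) = 133.74 nmi
  E: √((17.0)² + (32.7)²) = √(289.0000 + 1069.2900) = 36.85 nmi
  → nearest: E (36.85 nmi)
S at (47.3, -37.7):
  A: √((-73.1)² + (-62.4)²) = √(5343.6100 + 3893.7600) = 96.11 nmi
  B: √((35.0)² + (-3.7)²) = √(1225.0000 + 13.6900) = 35.20 nmi
  C: √((-40.8)² + (154.4)²) = √(1664.6400 + 23839.3600) = 159.70 nmi
  D: √((13.4)² + (159.3)²) = √(179.5600 + 25376.4900) = 159.86 nmi
  E: √((-96.9)² + (151.0)²) = √(9389.6100 + 22801.0000) = 179.42 nmi
  → nearest: B (35.20 nmi)
T at (44.3, 1.4):
  A: √((-70.1)² + (-101.5)²) = √(4914.0100 + 10302.2500) = 123.35 nmi
  B: √((38.0)² + (-42.8)²) = √(1444.0000 + 1831.8400) = 57.23 nmi
  C: √((-37.8)² + (115.3)²) = √(1428.8400 + 13294.0900) = 121.34 nmi
  D: √((16.4)² + (120.2)²) = √(268.9600 + 14448.0400) = 121.31 nmi
  E: √((-93.9)² + (111.9)²) = √(8817.2100 + 12521.6100) = 146.08 nmi
  → nearest: B (57.23 nmi)

P→D; Q→B; R→E; S→B; T→B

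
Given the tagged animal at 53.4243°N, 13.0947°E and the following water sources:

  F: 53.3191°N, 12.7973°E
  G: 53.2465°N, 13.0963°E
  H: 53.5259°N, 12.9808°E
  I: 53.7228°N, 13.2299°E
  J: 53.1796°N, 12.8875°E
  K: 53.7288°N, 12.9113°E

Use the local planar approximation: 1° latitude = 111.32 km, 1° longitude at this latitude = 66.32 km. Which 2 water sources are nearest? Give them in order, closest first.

H, G

Distances from 53.4243°N, 13.0947°E:
F: √((-0.1052·111.32)² + (-0.2974·66.32)²) = √(137.144336 + 389.019135) = 22.9383 km
G: √((-0.1778·111.32)² + (0.0016·66.32)²) = √(391.750815 + 0.011260) = 19.7930 km
H: √((0.1016·111.32)² + (-0.1139·66.32)²) = √(127.918633 + 57.060620) = 13.6007 km
I: √((0.2985·111.32)² + (0.1352·66.32)²) = √(1104.167770 + 80.397477) = 34.4175 km
J: √((-0.2447·111.32)² + (-0.2072·66.32)²) = √(742.017818 + 188.828932) = 30.5098 km
K: √((0.3045·111.32)² + (-0.1834·66.32)²) = √(1149.002541 + 147.940710) = 36.0131 km
Sorted: H (13.6007 km) < G (19.7930 km) < F (22.9383 km) < J (30.5098 km) < …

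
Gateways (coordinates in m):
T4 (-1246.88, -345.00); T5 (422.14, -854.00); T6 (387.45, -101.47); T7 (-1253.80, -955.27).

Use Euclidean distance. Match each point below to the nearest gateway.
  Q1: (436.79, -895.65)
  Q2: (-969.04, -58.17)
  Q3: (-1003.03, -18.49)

Q1→T5; Q2→T4; Q3→T4

Q1 at (436.79, -895.65):
  T4: √((-1683.67)² + (550.65)²) = √(2834744.6689 + 303215.4225) = 1771.43 m
  T5: √((-14.65)² + (41.65)²) = √(214.6225 + 1734.7225) = 44.15 m
  T6: √((-49.34)² + (794.18)²) = √(2434.4356 + 630721.8724) = 795.71 m
  T7: √((-1690.59)² + (-59.62)²) = √(2858094.5481 + 3554.5444) = 1691.64 m
  → nearest: T5 (44.15 m)
Q2 at (-969.04, -58.17):
  T4: √((-277.84)² + (-286.83)²) = √(77195.0656 + 82271.4489) = 399.33 m
  T5: √((1391.18)² + (-795.83)²) = √(1935381.7924 + 633345.3889) = 1602.72 m
  T6: √((1356.49)² + (-43.30)²) = √(1840065.1201 + 1874.8900) = 1357.18 m
  T7: √((-284.76)² + (-897.10)²) = √(81088.2576 + 804788.4100) = 941.21 m
  → nearest: T4 (399.33 m)
Q3 at (-1003.03, -18.49):
  T4: √((-243.85)² + (-326.51)²) = √(59462.8225 + 106608.7801) = 407.52 m
  T5: √((1425.17)² + (-835.51)²) = √(2031109.5289 + 698076.9601) = 1652.02 m
  T6: √((1390.48)² + (-82.98)²) = √(1933434.6304 + 6885.6804) = 1392.95 m
  T7: √((-250.77)² + (-936.78)²) = √(62885.5929 + 877556.7684) = 969.76 m
  → nearest: T4 (407.52 m)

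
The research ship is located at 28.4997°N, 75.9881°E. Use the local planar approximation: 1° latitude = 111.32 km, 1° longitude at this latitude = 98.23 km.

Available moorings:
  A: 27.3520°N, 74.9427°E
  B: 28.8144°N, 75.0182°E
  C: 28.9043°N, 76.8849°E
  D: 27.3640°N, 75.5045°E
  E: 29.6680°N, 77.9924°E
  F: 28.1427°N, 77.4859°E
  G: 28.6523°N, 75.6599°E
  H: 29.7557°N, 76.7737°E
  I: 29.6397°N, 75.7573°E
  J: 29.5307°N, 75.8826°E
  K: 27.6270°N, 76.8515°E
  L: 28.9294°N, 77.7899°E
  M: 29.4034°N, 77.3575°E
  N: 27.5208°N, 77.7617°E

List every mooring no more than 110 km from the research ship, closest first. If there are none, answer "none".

Distances from 28.4997°N, 75.9881°E:
A: 163.9155 km
B: 101.5099 km
C: 98.9390 km
D: 135.0563 km
E: 235.9598 km
F: 152.4017 km
G: 36.4408 km
H: 159.7003 km
I: 128.9140 km
J: 115.2378 km
K: 128.9611 km
L: 183.3408 km
M: 167.9730 km
N: 205.4935 km
Threshold 110 km: G (36.4408 km), C (98.9390 km), B (101.5099 km) are within range.

G, C, B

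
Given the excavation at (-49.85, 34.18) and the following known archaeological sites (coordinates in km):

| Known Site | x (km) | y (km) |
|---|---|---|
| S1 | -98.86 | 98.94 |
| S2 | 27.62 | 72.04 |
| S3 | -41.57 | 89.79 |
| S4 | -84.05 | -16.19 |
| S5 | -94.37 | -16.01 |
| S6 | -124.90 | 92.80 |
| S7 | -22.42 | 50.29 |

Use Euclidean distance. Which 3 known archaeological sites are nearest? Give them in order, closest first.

S7, S3, S4

Distances from (-49.85, 34.18):
S1: √((-49.01)² + (64.76)²) = √(2401.9801 + 4193.8576) = 81.21 km
S2: √((77.47)² + (37.86)²) = √(6001.6009 + 1433.3796) = 86.23 km
S3: √((8.28)² + (55.61)²) = √(68.5584 + 3092.4721) = 56.22 km
S4: √((-34.20)² + (-50.37)²) = √(1169.6400 + 2537.1369) = 60.88 km
S5: √((-44.52)² + (-50.19)²) = √(1982.0304 + 2519.0361) = 67.09 km
S6: √((-75.05)² + (58.62)²) = √(5632.5025 + 3436.3044) = 95.23 km
S7: √((27.43)² + (16.11)²) = √(752.4049 + 259.5321) = 31.81 km
Sorted: S7 (31.81 km) < S3 (56.22 km) < S4 (60.88 km) < S5 (67.09 km) < S1 (81.21 km) < …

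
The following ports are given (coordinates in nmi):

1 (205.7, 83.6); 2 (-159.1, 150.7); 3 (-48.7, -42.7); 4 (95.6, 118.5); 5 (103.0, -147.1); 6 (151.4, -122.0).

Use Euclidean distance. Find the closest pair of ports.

Pairwise distances:
5–6: √((48.4)² + (25.1)²) = √(2342.560 + 630.010) = 54.5 nmi
1–4: √((-110.1)² + (34.9)²) = √(12122.010 + 1218.010) = 115.5 nmi
3–5: √((151.7)² + (-104.4)²) = √(23012.890 + 10899.360) = 184.2 nmi
1–6: √((-54.3)² + (-205.6)²) = √(2948.490 + 42271.360) = 212.6 nmi
3–6: √((200.1)² + (-79.3)²) = √(40040.010 + 6288.490) = 215.2 nmi
3–4: √((144.3)² + (161.2)²) = √(20822.490 + 25985.440) = 216.4 nmi
2–3: √((110.4)² + (-193.4)²) = √(12188.160 + 37403.560) = 222.7 nmi
4–6: √((55.8)² + (-240.5)²) = √(3113.640 + 57840.250) = 246.9 nmi
1–5: √((-102.7)² + (-230.7)²) = √(10547.290 + 53222.490) = 252.5 nmi
2–4: √((254.7)² + (-32.2)²) = √(64872.090 + 1036.840) = 256.7 nmi
4–5: √((7.4)² + (-265.6)²) = √(54.760 + 70543.360) = 265.7 nmi
1–3: √((-254.4)² + (-126.3)²) = √(64719.360 + 15951.690) = 284.0 nmi
1–2: √((-364.8)² + (67.1)²) = √(133079.040 + 4502.410) = 370.9 nmi
2–5: √((262.1)² + (-297.8)²) = √(68696.410 + 88684.840) = 396.7 nmi
2–6: √((310.5)² + (-272.7)²) = √(96410.250 + 74365.290) = 413.2 nmi
Closest pair: 5–6 at 54.5 nmi.

5 and 6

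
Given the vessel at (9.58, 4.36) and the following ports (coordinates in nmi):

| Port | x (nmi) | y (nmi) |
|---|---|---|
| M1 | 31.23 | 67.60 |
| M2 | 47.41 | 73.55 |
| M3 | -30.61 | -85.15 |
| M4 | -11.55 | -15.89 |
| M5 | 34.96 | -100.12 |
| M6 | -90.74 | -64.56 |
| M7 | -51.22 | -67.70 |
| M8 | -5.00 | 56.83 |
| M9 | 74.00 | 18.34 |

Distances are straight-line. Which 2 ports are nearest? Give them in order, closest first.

Distances from (9.58, 4.36):
M1: √((21.65)² + (63.24)²) = √(468.7225 + 3999.2976) = 66.84 nmi
M2: √((37.83)² + (69.19)²) = √(1431.1089 + 4787.2561) = 78.86 nmi
M3: √((-40.19)² + (-89.51)²) = √(1615.2361 + 8012.0401) = 98.12 nmi
M4: √((-21.13)² + (-20.25)²) = √(446.4769 + 410.0625) = 29.27 nmi
M5: √((25.38)² + (-104.48)²) = √(644.1444 + 10916.0704) = 107.52 nmi
M6: √((-100.32)² + (-68.92)²) = √(10064.1024 + 4749.9664) = 121.71 nmi
M7: √((-60.80)² + (-72.06)²) = √(3696.6400 + 5192.6436) = 94.28 nmi
M8: √((-14.58)² + (52.47)²) = √(212.5764 + 2753.1009) = 54.46 nmi
M9: √((64.42)² + (13.98)²) = √(4149.9364 + 195.4404) = 65.92 nmi
Sorted: M4 (29.27 nmi) < M8 (54.46 nmi) < M9 (65.92 nmi) < M1 (66.84 nmi) < …

M4, M8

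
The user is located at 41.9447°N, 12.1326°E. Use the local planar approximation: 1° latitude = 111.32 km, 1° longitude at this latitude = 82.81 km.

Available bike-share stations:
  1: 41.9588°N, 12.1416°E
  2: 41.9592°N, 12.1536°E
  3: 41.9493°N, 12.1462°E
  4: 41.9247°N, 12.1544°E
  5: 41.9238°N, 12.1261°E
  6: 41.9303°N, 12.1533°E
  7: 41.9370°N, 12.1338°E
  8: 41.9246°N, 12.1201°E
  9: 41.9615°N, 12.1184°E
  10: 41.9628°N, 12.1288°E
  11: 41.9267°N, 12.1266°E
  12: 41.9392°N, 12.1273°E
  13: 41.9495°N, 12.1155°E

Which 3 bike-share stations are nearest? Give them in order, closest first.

Distances from 41.9447°N, 12.1326°E:
1: √((0.0141·111.32)² + (0.0090·82.81)²) = √(2.463682 + 0.555457) = 1.7376 km
2: √((0.0145·111.32)² + (0.0210·82.81)²) = √(2.605448 + 3.024156) = 2.3727 km
3: √((0.0046·111.32)² + (0.0136·82.81)²) = √(0.262218 + 1.268362) = 1.2372 km
4: √((-0.0200·111.32)² + (0.0218·82.81)²) = √(4.956857 + 3.258956) = 2.8663 km
5: √((-0.0209·111.32)² + (-0.0065·82.81)²) = √(5.413012 + 0.289729) = 2.3880 km
6: √((-0.0144·111.32)² + (0.0207·82.81)²) = √(2.569635 + 2.938369) = 2.3469 km
7: √((-0.0077·111.32)² + (0.0012·82.81)²) = √(0.734730 + 0.009875) = 0.8629 km
8: √((-0.0201·111.32)² + (-0.0125·82.81)²) = √(5.006549 + 1.071484) = 2.4654 km
9: √((0.0168·111.32)² + (-0.0142·82.81)²) = √(3.497558 + 1.382746) = 2.2091 km
10: √((0.0181·111.32)² + (-0.0038·82.81)²) = √(4.059790 + 0.099022) = 2.0393 km
11: √((-0.0180·111.32)² + (-0.0060·82.81)²) = √(4.015054 + 0.246870) = 2.0644 km
12: √((-0.0055·111.32)² + (-0.0053·82.81)²) = √(0.374862 + 0.192627) = 0.7533 km
13: √((0.0048·111.32)² + (-0.0171·82.81)²) = √(0.285515 + 2.005200) = 1.5135 km
Sorted: 12 (0.7533 km) < 7 (0.8629 km) < 3 (1.2372 km) < 13 (1.5135 km) < 1 (1.7376 km) < …

12, 7, 3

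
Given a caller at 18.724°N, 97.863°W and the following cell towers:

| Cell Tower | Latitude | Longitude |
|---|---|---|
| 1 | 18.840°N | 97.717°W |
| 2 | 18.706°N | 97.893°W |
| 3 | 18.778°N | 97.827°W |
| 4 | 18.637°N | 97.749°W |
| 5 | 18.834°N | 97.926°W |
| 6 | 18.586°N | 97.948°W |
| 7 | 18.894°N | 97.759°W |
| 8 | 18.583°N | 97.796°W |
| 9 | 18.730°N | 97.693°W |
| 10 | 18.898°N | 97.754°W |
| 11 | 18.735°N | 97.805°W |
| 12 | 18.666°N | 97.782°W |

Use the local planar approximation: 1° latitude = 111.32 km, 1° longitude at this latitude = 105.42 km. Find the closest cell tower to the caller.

2

Distances from 18.724°N, 97.863°W:
1: 20.091 km
2: 3.744 km
3: 7.109 km
4: 15.435 km
5: 13.930 km
6: 17.785 km
7: 21.871 km
8: 17.212 km
9: 17.934 km
10: 22.522 km
11: 6.236 km
12: 10.705 km
Minimum: 2 at 3.744 km.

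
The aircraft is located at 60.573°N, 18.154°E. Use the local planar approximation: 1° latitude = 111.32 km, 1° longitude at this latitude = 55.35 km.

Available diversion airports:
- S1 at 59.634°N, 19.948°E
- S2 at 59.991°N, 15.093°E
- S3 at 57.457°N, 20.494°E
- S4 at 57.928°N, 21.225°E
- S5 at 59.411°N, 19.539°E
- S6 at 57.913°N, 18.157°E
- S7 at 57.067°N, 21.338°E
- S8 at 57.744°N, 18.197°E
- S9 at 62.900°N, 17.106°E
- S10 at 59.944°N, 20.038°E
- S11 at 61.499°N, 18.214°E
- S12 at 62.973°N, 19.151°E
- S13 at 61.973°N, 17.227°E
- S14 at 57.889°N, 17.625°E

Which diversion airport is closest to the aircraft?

S11

Distances from 60.573°N, 18.154°E:
S1: 144.175 km
S2: 181.391 km
S3: 370.265 km
S4: 339.984 km
S5: 150.363 km
S6: 296.111 km
S7: 428.233 km
S8: 314.933 km
S9: 265.457 km
S10: 125.607 km
S11: 103.136 km
S12: 272.808 km
S13: 164.077 km
S14: 300.214 km
Minimum: S11 at 103.136 km.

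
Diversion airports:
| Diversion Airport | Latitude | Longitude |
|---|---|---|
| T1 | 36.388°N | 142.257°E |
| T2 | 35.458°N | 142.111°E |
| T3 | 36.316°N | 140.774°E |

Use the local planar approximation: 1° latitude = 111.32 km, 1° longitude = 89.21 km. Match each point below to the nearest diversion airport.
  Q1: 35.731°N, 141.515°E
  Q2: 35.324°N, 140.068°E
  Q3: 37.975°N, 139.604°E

Q1 at 35.731°N, 141.515°E:
  T1: √((0.657·111.32)² + (0.742·89.21)²) = √(5349.05587 + 4381.62181) = 98.644 km
  T2: √((-0.273·111.32)² + (0.596·89.21)²) = √(923.57398 + 2826.95958) = 61.242 km
  T3: √((0.585·111.32)² + (-0.741·89.21)²) = √(4240.90093 + 4369.81946) = 92.794 km
  → nearest: T2 (61.242 km)
Q2 at 35.324°N, 140.068°E:
  T1: √((1.064·111.32)² + (2.189·89.21)²) = √(14029.09484 + 38134.54789) = 228.394 km
  T2: √((0.134·111.32)² + (2.043·89.21)²) = √(222.51331 + 33217.26047) = 182.865 km
  T3: √((0.992·111.32)² + (0.706·89.21)²) = √(12194.66122 + 3966.76507) = 127.128 km
  → nearest: T3 (127.128 km)
Q3 at 37.975°N, 139.604°E:
  T1: √((-1.587·111.32)² + (2.653·89.21)²) = √(31210.46569 + 56014.64381) = 295.339 km
  T2: √((-2.517·111.32)² + (2.507·89.21)²) = √(78507.80343 + 50019.08543) = 358.506 km
  T3: √((-1.659·111.32)² + (1.170·89.21)²) = √(34106.65808 + 10894.28675) = 212.134 km
  → nearest: T3 (212.134 km)

Q1→T2; Q2→T3; Q3→T3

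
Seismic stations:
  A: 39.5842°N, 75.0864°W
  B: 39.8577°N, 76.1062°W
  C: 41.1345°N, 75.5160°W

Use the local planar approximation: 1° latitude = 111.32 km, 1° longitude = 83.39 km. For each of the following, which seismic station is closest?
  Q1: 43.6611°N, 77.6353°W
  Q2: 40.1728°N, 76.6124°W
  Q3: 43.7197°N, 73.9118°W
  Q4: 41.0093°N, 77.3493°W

Q1 at 43.6611°N, 77.6353°W:
  A: 501.1486 km
  B: 442.1788 km
  C: 332.1758 km
  → nearest: C (332.1758 km)
Q2 at 40.1728°N, 76.6124°W:
  A: 143.1315 km
  B: 54.8839 km
  C: 140.7846 km
  → nearest: B (54.8839 km)
Q3 at 43.7197°N, 73.9118°W:
  A: 470.6687 km
  B: 467.2420 km
  C: 317.3570 km
  → nearest: C (317.3570 km)
Q4 at 41.0093°N, 77.3493°W:
  A: 246.5284 km
  B: 164.8638 km
  C: 153.5129 km
  → nearest: C (153.5129 km)

Q1→C; Q2→B; Q3→C; Q4→C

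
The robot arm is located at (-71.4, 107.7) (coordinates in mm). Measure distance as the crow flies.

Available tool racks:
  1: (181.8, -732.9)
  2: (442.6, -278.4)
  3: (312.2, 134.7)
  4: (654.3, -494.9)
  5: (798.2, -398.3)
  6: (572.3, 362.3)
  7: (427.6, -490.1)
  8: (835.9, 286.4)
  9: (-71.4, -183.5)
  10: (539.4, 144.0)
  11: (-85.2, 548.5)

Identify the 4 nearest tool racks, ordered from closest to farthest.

9, 3, 11, 10

Distances from (-71.4, 107.7):
1: √((253.2)² + (-840.6)²) = √(64110.240 + 706608.360) = 877.9 mm
2: √((514.0)² + (-386.1)²) = √(264196.000 + 149073.210) = 642.9 mm
3: √((383.6)² + (27.0)²) = √(147148.960 + 729.000) = 384.5 mm
4: √((725.7)² + (-602.6)²) = √(526640.490 + 363126.760) = 943.3 mm
5: √((869.6)² + (-506.0)²) = √(756204.160 + 256036.000) = 1006.1 mm
6: √((643.7)² + (254.6)²) = √(414349.690 + 64821.160) = 692.2 mm
7: √((499.0)² + (-597.8)²) = √(249001.000 + 357364.840) = 778.7 mm
8: √((907.3)² + (178.7)²) = √(823193.290 + 31933.690) = 924.7 mm
9: √((0.0)² + (-291.2)²) = √(0.000 + 84797.440) = 291.2 mm
10: √((610.8)² + (36.3)²) = √(373076.640 + 1317.690) = 611.9 mm
11: √((-13.8)² + (440.8)²) = √(190.440 + 194304.640) = 441.0 mm
Sorted: 9 (291.2 mm) < 3 (384.5 mm) < 11 (441.0 mm) < 10 (611.9 mm) < 2 (642.9 mm) < 6 (692.2 mm) < …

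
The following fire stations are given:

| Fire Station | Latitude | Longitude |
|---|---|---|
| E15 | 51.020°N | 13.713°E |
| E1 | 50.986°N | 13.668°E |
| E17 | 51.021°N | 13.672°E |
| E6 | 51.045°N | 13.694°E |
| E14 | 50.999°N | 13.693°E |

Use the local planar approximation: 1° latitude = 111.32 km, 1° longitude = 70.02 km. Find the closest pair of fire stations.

E1 and E14

Pairwise distances:
E15–E1: 4.925 km
E15–E17: 2.873 km
E15–E6: 3.085 km
E15–E14: 2.725 km
E1–E17: 3.906 km
E1–E6: 6.816 km
E1–E14: 2.271 km
E17–E6: 3.084 km
E17–E14: 2.857 km
E6–E14: 5.121 km
Closest pair: E1–E14 at 2.271 km.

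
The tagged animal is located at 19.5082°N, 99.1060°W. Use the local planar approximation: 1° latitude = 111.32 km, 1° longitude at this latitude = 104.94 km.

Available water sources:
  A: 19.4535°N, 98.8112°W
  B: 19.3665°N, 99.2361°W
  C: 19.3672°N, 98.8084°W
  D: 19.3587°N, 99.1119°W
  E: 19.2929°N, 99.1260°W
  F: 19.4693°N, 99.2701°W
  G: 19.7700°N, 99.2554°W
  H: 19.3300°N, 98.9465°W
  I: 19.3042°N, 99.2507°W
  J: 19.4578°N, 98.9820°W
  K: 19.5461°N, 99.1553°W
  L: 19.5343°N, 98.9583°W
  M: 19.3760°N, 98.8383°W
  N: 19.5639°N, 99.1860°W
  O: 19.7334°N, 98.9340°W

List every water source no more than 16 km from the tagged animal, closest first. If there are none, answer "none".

Distances from 19.5082°N, 99.1060°W:
A: √((-0.0547·111.32)² + (0.2948·104.94)²) = √(37.078405 + 957.055400) = 31.5299 km
B: √((-0.1417·111.32)² + (-0.1301·104.94)²) = √(248.820464 + 186.396053) = 20.8618 km
C: √((-0.1410·111.32)² + (0.2976·104.94)²) = √(246.368183 + 975.321894) = 34.9527 km
D: √((-0.1495·111.32)² + (-0.0059·104.94)²) = √(276.967481 + 0.383342) = 16.6539 km
E: √((-0.2153·111.32)² + (-0.0200·104.94)²) = √(574.426484 + 4.404961) = 24.0589 km
F: √((-0.0389·111.32)² + (-0.1641·104.94)²) = √(18.751914 + 296.550924) = 17.7568 km
G: √((0.2618·111.32)² + (-0.1494·104.94)²) = √(849.348022 + 245.800813) = 33.0930 km
H: √((-0.1782·111.32)² + (0.1595·104.94)²) = √(393.515456 + 280.158301) = 25.9552 km
I: √((-0.2040·111.32)² + (-0.1447·104.94)²) = √(515.711398 + 230.578698) = 27.3183 km
J: √((-0.0504·111.32)² + (0.1240·104.94)²) = √(31.478024 + 169.326718) = 14.1706 km
K: √((0.0379·111.32)² + (-0.0493·104.94)²) = √(17.800197 + 26.765537) = 6.6758 km
L: √((0.0261·111.32)² + (0.1477·104.94)²) = √(8.441651 + 240.238778) = 15.7696 km
M: √((-0.1322·111.32)² + (0.2677·104.94)²) = √(216.575490 + 789.185073) = 31.7137 km
N: √((0.0557·111.32)² + (-0.0800·104.94)²) = √(38.446498 + 70.479383) = 10.4368 km
O: √((0.2252·111.32)² + (0.1720·104.94)²) = √(628.467998 + 325.790948) = 30.8911 km
Threshold 16 km: K (6.6758 km), N (10.4368 km), J (14.1706 km), L (15.7696 km) are within range.

K, N, J, L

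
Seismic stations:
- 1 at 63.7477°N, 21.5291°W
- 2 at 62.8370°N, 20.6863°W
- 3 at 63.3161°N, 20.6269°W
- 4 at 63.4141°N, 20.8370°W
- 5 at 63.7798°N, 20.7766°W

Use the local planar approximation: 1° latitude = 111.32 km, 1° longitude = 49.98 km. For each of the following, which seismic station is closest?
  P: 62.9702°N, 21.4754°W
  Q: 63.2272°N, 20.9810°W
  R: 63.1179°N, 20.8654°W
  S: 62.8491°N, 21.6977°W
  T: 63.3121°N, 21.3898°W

P at 62.9702°N, 21.4754°W:
  1: 86.5929 km
  2: 42.1345 km
  3: 57.2811 km
  4: 58.8210 km
  5: 96.6555 km
  → nearest: 2 (42.1345 km)
Q at 63.2272°N, 20.9810°W:
  1: 64.0915 km
  2: 45.8664 km
  3: 20.2769 km
  4: 22.0154 km
  5: 62.3579 km
  → nearest: 3 (20.2769 km)
R at 63.1179°N, 20.8654°W:
  1: 77.5608 km
  2: 32.5258 km
  3: 25.0778 km
  4: 33.0035 km
  5: 73.8163 km
  → nearest: 3 (25.0778 km)
S at 62.8491°N, 21.6977°W:
  1: 100.3865 km
  2: 50.5677 km
  3: 74.6112 km
  4: 76.1998 km
  5: 113.3731 km
  → nearest: 2 (50.5677 km)
T at 63.3121°N, 21.3898°W:
  1: 48.9883 km
  2: 63.5094 km
  3: 38.1323 km
  4: 29.8712 km
  5: 60.4151 km
  → nearest: 4 (29.8712 km)

P→2; Q→3; R→3; S→2; T→4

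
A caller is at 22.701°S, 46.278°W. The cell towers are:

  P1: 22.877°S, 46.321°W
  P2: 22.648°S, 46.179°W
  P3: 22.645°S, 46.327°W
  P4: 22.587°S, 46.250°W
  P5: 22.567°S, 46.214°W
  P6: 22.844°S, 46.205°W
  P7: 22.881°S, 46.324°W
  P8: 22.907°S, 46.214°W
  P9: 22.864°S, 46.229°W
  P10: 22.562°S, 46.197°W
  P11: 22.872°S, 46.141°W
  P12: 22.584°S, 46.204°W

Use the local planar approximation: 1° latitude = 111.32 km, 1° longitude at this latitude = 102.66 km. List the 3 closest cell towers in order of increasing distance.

P3, P2, P4

Distances from 22.701°S, 46.278°W:
P1: √((-0.176·111.32)² + (-0.043·102.66)²) = √(383.85900 + 19.48675) = 20.083 km
P2: √((0.053·111.32)² + (0.099·102.66)²) = √(34.80953 + 103.29348) = 11.752 km
P3: √((0.056·111.32)² + (-0.049·102.66)²) = √(38.86176 + 25.30432) = 8.010 km
P4: √((0.114·111.32)² + (0.028·102.66)²) = √(161.04828 + 8.26264) = 13.012 km
P5: √((0.134·111.32)² + (0.064·102.66)²) = √(222.51331 + 43.16805) = 16.300 km
P6: √((-0.143·111.32)² + (0.073·102.66)²) = √(253.40692 + 56.16273) = 17.595 km
P7: √((-0.180·111.32)² + (-0.046·102.66)²) = √(401.50541 + 22.30068) = 20.587 km
P8: √((-0.206·111.32)² + (0.064·102.66)²) = √(525.87295 + 43.16805) = 23.855 km
P9: √((-0.163·111.32)² + (0.049·102.66)²) = √(329.24683 + 25.30432) = 18.830 km
P10: √((0.139·111.32)² + (0.081·102.66)²) = √(239.42858 + 69.14688) = 17.566 km
P11: √((-0.171·111.32)² + (0.137·102.66)²) = √(362.35864 + 197.80791) = 23.668 km
P12: √((0.117·111.32)² + (0.074·102.66)²) = √(169.63604 + 57.71198) = 15.078 km
Sorted: P3 (8.010 km) < P2 (11.752 km) < P4 (13.012 km) < P12 (15.078 km) < P5 (16.300 km) < …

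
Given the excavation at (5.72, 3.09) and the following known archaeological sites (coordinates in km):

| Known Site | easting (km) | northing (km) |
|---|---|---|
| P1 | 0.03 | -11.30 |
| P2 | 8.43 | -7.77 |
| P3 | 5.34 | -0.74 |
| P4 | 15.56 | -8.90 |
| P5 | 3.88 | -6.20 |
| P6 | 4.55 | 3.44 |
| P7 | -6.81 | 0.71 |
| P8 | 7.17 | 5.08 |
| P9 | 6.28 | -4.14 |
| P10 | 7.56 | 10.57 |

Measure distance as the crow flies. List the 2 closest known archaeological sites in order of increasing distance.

Distances from (5.72, 3.09):
P1: √((-5.69)² + (-14.39)²) = √(32.3761 + 207.0721) = 15.47 km
P2: √((2.71)² + (-10.86)²) = √(7.3441 + 117.9396) = 11.19 km
P3: √((-0.38)² + (-3.83)²) = √(0.1444 + 14.6689) = 3.85 km
P4: √((9.84)² + (-11.99)²) = √(96.8256 + 143.7601) = 15.51 km
P5: √((-1.84)² + (-9.29)²) = √(3.3856 + 86.3041) = 9.47 km
P6: √((-1.17)² + (0.35)²) = √(1.3689 + 0.1225) = 1.22 km
P7: √((-12.53)² + (-2.38)²) = √(157.0009 + 5.6644) = 12.75 km
P8: √((1.45)² + (1.99)²) = √(2.1025 + 3.9601) = 2.46 km
P9: √((0.56)² + (-7.23)²) = √(0.3136 + 52.2729) = 7.25 km
P10: √((1.84)² + (7.48)²) = √(3.3856 + 55.9504) = 7.70 km
Sorted: P6 (1.22 km) < P8 (2.46 km) < P3 (3.85 km) < P9 (7.25 km) < …

P6, P8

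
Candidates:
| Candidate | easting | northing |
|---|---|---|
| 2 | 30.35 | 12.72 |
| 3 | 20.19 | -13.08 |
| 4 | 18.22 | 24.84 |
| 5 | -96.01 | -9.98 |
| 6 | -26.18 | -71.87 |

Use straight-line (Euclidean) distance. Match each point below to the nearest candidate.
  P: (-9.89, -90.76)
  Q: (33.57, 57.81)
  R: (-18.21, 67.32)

P at (-9.89, -90.76):
  2: √((40.24)² + (103.48)²) = √(1619.2576 + 10708.1104) = 111.03
  3: √((30.08)² + (77.68)²) = √(904.8064 + 6034.1824) = 83.30
  4: √((28.11)² + (115.60)²) = √(790.1721 + 13363.3600) = 118.97
  5: √((-86.12)² + (80.78)²) = √(7416.6544 + 6525.4084) = 118.08
  6: √((-16.29)² + (18.89)²) = √(265.3641 + 356.8321) = 24.94
  → nearest: 6 (24.94)
Q at (33.57, 57.81):
  2: √((-3.22)² + (-45.09)²) = √(10.3684 + 2033.1081) = 45.20
  3: √((-13.38)² + (-70.89)²) = √(179.0244 + 5025.3921) = 72.14
  4: √((-15.35)² + (-32.97)²) = √(235.6225 + 1087.0209) = 36.37
  5: √((-129.58)² + (-67.79)²) = √(16790.9764 + 4595.4841) = 146.24
  6: √((-59.75)² + (-129.68)²) = √(3570.0625 + 16816.9024) = 142.78
  → nearest: 4 (36.37)
R at (-18.21, 67.32):
  2: √((48.56)² + (-54.60)²) = √(2358.0736 + 2981.1600) = 73.07
  3: √((38.40)² + (-80.40)²) = √(1474.5600 + 6464.1600) = 89.10
  4: √((36.43)² + (-42.48)²) = √(1327.1449 + 1804.5504) = 55.96
  5: √((-77.80)² + (-77.30)²) = √(6052.8400 + 5975.2900) = 109.67
  6: √((-7.97)² + (-139.19)²) = √(63.5209 + 19373.8561) = 139.42
  → nearest: 4 (55.96)

P→6; Q→4; R→4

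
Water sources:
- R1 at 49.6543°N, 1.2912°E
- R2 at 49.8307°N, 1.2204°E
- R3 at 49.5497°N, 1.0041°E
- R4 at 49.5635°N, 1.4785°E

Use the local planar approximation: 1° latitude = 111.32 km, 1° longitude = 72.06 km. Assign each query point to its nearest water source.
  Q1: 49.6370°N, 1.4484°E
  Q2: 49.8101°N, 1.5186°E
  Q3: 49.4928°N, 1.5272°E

Q1 at 49.6370°N, 1.4484°E:
  R1: √((0.0173·111.32)² + (-0.1572·72.06)²) = √(3.708844 + 128.319778) = 11.4904 km
  R2: √((0.1937·111.32)² + (-0.2280·72.06)²) = √(464.949341 + 269.934385) = 27.1087 km
  R3: √((-0.0873·111.32)² + (-0.4443·72.06)²) = √(94.444111 + 1025.040776) = 33.4587 km
  R4: √((-0.0735·111.32)² + (0.0301·72.06)²) = √(66.945451 + 4.704587) = 8.4646 km
  → nearest: R4 (8.4646 km)
Q2 at 49.8101°N, 1.5186°E:
  R1: √((-0.1558·111.32)² + (-0.2274·72.06)²) = √(300.802403 + 268.515547) = 23.8604 km
  R2: √((0.0206·111.32)² + (-0.2982·72.06)²) = √(5.258730 + 461.746693) = 21.6103 km
  R3: √((-0.2604·111.32)² + (-0.5145·72.06)²) = √(840.288375 + 1374.545986) = 47.0620 km
  R4: √((-0.2466·111.32)² + (-0.0401·72.06)²) = √(753.585511 + 8.349823) = 27.6032 km
  → nearest: R2 (21.6103 km)
Q3 at 49.4928°N, 1.5272°E:
  R1: √((0.1615·111.32)² + (-0.2360·72.06)²) = √(323.214956 + 289.209478) = 24.7472 km
  R2: √((0.3379·111.32)² + (-0.3068·72.06)²) = √(1414.890331 + 488.764018) = 43.6309 km
  R3: √((0.0569·111.32)² + (-0.5231·72.06)²) = √(40.120924 + 1420.881814) = 38.2231 km
  R4: √((0.0707·111.32)² + (-0.0487·72.06)²) = √(61.942000 + 12.315341) = 8.6173 km
  → nearest: R4 (8.6173 km)

Q1→R4; Q2→R2; Q3→R4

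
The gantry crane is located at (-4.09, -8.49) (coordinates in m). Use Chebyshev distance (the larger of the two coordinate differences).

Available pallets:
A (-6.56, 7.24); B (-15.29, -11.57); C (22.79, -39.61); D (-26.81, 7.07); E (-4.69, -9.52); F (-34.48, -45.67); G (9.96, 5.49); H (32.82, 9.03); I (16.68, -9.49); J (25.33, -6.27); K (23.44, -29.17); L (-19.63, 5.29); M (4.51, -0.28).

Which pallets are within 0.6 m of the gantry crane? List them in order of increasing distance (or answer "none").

none

Distances from (-4.09, -8.49):
A: 15.73 m
B: 11.20 m
C: 31.12 m
D: 22.72 m
E: 1.03 m
F: 37.18 m
G: 14.05 m
H: 36.91 m
I: 20.77 m
J: 29.42 m
K: 27.53 m
L: 15.54 m
M: 8.60 m
Threshold 0.6 m: none within range.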